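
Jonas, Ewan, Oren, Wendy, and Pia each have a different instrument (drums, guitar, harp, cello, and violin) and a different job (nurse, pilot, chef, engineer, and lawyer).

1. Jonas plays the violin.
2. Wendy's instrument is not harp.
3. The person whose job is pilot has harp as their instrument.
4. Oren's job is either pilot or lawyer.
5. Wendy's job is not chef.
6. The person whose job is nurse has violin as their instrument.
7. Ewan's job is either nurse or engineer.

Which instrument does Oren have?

Clue 1 rules out violin for Oren's instrument.
With clues 1–7, cello, drums, and guitar are impossible for Oren's instrument.
That leaves harp.

harp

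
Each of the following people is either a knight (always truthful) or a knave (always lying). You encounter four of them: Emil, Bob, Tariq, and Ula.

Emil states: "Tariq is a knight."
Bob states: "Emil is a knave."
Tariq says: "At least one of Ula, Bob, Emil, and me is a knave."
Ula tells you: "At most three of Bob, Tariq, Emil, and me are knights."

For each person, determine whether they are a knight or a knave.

Emil: knight, Bob: knave, Tariq: knight, Ula: knight

Consider Emil. Suppose Emil is a knave.
Then no assignment of the remaining roles makes every statement match its speaker's type — contradiction.
So Emil is a knight.
With that fixed, Bob's statement is false, so Bob is a knave.
With that fixed, Tariq's statement is true, so Tariq is a knight.
With that fixed, Ula's statement is true, so Ula is a knight.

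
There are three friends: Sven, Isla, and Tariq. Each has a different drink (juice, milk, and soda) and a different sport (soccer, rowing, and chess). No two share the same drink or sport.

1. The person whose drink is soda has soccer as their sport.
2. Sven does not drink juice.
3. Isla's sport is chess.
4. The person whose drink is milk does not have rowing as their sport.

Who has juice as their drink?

With clues 1–2, Sven is impossible for the one with drink juice.
With clues 1–4, Isla is impossible for the one with drink juice.
That leaves Tariq.

Tariq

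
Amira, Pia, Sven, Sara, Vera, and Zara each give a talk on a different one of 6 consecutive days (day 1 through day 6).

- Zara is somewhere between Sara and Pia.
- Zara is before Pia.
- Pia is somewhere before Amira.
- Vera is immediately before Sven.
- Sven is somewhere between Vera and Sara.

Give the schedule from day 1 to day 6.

Vera, Sven, Sara, Zara, Pia, Amira

From clue 1: Zara is in {2,3,4,5}.
From clues 1–2: Pia is in {3,4,5,6}.
From clues 1–3: Amira is in {4,5,6}.
From clues 1–4: Amira is in {4,6}.
From clues 1–5: Vera → day 1, Sven → day 2, Sara → day 3, Zara → day 4, Pia → day 5, Amira → day 6.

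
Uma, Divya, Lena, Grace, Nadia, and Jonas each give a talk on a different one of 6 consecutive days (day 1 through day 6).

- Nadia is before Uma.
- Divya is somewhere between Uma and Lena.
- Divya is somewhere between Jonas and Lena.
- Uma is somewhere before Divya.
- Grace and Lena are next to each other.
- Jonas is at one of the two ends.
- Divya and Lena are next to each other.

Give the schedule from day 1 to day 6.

From clue 1: Uma is in {2,3,4,5,6}.
From clues 1–2: Divya is in {2,3,4,5}.
From clues 1–4: Divya is in {4,5}.
From clues 1–5: Divya → day 4.
From clues 1–6: Jonas → day 1, Nadia → day 2, Uma → day 3.
From clues 1–7: Lena → day 5, Grace → day 6.

Jonas, Nadia, Uma, Divya, Lena, Grace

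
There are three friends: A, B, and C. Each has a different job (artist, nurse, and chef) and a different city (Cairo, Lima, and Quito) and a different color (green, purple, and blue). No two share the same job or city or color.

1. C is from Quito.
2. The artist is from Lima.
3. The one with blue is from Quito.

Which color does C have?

blue

With clues 1–3, green and purple are impossible for C's color.
That leaves blue.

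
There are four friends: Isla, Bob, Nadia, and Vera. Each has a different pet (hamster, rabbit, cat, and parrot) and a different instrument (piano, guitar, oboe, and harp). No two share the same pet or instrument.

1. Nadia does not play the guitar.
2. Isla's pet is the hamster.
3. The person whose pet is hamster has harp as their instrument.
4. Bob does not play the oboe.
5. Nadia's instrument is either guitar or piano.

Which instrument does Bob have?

With clues 1–3, harp is impossible for Bob's instrument.
With clues 1–4, oboe is impossible for Bob's instrument.
With clues 1–5, piano is impossible for Bob's instrument.
That leaves guitar.

guitar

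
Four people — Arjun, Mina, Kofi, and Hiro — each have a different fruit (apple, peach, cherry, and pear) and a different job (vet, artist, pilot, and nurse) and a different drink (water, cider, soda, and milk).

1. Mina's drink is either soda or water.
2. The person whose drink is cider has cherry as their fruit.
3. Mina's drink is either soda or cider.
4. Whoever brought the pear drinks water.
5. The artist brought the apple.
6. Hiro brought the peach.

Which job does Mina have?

artist

With clues 1–6, nurse, pilot, and vet are impossible for Mina's job.
That leaves artist.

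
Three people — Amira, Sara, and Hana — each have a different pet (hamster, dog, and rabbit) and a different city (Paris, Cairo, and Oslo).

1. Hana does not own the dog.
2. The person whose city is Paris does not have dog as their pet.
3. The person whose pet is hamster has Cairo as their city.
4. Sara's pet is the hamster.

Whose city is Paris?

Hana

With clues 1–4, Amira and Sara are impossible for the one with city Paris.
That leaves Hana.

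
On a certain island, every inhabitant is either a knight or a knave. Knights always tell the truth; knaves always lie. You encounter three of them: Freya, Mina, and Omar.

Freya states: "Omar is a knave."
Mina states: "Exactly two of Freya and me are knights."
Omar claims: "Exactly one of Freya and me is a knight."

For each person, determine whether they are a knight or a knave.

Consider Freya. Suppose Freya is a knight.
Then whichever role Omar has, Omar's statement has the wrong truth value — contradiction.
So Freya is a knave.
With that fixed, Mina's statement is false, so Mina is a knave.
Consider Omar. Suppose Omar is a knave.
Then Freya's statement comes out true, contradicting Freya being a knave.
So Omar is a knight.

Freya: knave, Mina: knave, Omar: knight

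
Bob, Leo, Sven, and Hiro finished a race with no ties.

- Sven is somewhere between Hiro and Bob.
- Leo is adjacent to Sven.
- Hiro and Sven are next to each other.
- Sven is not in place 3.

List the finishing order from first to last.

From clue 1: Sven is in {2,3}.
From clues 1–2: Bob is in {1,4}.
From clues 1–4: Hiro → place 1, Sven → place 2, Leo → place 3, Bob → place 4.

Hiro, Sven, Leo, Bob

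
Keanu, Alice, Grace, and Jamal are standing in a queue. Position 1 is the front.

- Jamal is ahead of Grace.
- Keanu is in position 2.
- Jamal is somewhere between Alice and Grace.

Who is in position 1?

With clue 1, Grace is ruled out for position 1.
With clues 1–2, Keanu is ruled out for position 1.
With clues 1–3, Jamal is ruled out for position 1.
So position 1 is Alice.

Alice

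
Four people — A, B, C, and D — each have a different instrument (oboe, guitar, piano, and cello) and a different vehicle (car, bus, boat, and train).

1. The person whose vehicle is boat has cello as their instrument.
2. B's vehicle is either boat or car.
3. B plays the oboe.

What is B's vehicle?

car

With clues 1–2, bus and train are impossible for B's vehicle.
With clues 1–3, boat is impossible for B's vehicle.
That leaves car.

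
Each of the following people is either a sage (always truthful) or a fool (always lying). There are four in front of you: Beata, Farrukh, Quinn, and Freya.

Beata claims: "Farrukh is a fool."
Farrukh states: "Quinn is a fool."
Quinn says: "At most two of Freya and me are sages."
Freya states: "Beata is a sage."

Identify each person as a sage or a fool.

Beata: sage, Farrukh: fool, Quinn: sage, Freya: sage

Regardless of anyone's role, Quinn's statement is true, so Quinn is a sage.
With that fixed, Farrukh's statement is false, so Farrukh is a fool.
With that fixed, Beata's statement is true, so Beata is a sage.
With that fixed, Freya's statement is true, so Freya is a sage.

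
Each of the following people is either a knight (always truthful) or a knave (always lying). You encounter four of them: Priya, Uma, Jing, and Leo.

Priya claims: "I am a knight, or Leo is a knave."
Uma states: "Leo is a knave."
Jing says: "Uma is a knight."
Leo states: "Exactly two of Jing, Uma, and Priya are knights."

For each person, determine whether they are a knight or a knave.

Priya: knight, Uma: knight, Jing: knight, Leo: knave

Consider Priya. Suppose Priya is a knave.
Then no assignment of the remaining roles makes every statement match its speaker's type — contradiction.
So Priya is a knight.
Consider Uma. Suppose Uma is a knave.
Then no assignment of the remaining roles makes every statement match its speaker's type — contradiction.
So Uma is a knight.
With that fixed, Jing's statement is true, so Jing is a knight.
With that fixed, Leo's statement is false, so Leo is a knave.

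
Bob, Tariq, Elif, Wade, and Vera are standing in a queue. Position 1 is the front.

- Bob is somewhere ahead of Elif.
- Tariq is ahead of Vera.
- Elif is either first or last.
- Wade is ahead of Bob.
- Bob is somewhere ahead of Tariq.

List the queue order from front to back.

From clue 1: Bob is in {1,2,3,4}.
From clues 1–3: Elif → position 5.
From clues 1–4: Bob is in {2,3,4}.
From clues 1–5: Wade → position 1, Bob → position 2, Tariq → position 3, Vera → position 4.

Wade, Bob, Tariq, Vera, Elif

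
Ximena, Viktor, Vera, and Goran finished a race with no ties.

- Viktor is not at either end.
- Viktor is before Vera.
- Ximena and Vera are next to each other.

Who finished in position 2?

With clues 1–2, Vera is ruled out for place 2.
With clues 1–3, Goran and Ximena are ruled out for place 2.
So place 2 is Viktor.

Viktor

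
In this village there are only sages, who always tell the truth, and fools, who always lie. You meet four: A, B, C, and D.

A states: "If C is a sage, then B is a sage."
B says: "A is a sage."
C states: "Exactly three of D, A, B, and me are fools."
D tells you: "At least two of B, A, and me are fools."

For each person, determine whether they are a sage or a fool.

A: sage, B: sage, C: fool, D: fool

Consider A. Suppose A is a fool.
Then no assignment of the remaining roles makes every statement match its speaker's type — contradiction.
So A is a sage.
With that fixed, B's statement is true, so B is a sage.
With that fixed, C's statement is false, so C is a fool.
With that fixed, D's statement is false, so D is a fool.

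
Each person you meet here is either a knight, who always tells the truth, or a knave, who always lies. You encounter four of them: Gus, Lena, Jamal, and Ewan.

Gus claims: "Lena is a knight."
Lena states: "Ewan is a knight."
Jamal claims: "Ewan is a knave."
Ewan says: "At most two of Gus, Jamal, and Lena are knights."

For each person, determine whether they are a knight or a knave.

Consider Gus. Suppose Gus is a knave.
Then no assignment of the remaining roles makes every statement match its speaker's type — contradiction.
So Gus is a knight.
Consider Lena. Suppose Lena is a knave.
Then Gus's statement comes out false, contradicting Gus being a knight.
So Lena is a knight.
Consider Jamal. Suppose Jamal is a knight.
Then no assignment of the remaining roles makes every statement match its speaker's type — contradiction.
So Jamal is a knave.
With that fixed, Ewan's statement is true, so Ewan is a knight.

Gus: knight, Lena: knight, Jamal: knave, Ewan: knight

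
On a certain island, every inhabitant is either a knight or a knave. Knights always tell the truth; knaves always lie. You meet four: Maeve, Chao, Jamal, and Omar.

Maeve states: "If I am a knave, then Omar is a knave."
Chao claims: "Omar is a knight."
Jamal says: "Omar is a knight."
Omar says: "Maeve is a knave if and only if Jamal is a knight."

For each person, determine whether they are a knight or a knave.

Consider Maeve. Suppose Maeve is a knight.
Then no assignment of the remaining roles makes every statement match its speaker's type — contradiction.
So Maeve is a knave.
Consider Chao. Suppose Chao is a knave.
Then no assignment of the remaining roles makes every statement match its speaker's type — contradiction.
So Chao is a knight.
Consider Jamal. Suppose Jamal is a knave.
Then no assignment of the remaining roles makes every statement match its speaker's type — contradiction.
So Jamal is a knight.
With that fixed, Omar's statement is true, so Omar is a knight.

Maeve: knave, Chao: knight, Jamal: knight, Omar: knight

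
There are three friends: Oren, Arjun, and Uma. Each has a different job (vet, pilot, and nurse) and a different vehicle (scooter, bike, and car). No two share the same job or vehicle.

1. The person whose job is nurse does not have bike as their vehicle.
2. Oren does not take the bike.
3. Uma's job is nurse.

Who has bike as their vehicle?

Arjun

With clues 1–2, Oren is impossible for the one with vehicle bike.
With clues 1–3, Uma is impossible for the one with vehicle bike.
That leaves Arjun.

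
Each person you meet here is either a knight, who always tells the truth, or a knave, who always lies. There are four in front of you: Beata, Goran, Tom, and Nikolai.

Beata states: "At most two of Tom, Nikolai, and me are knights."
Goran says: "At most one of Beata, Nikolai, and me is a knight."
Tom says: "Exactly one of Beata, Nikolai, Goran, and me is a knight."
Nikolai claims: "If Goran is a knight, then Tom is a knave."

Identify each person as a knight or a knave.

Beata: knight, Goran: knave, Tom: knave, Nikolai: knight

Consider Beata. Suppose Beata is a knave.
Then Beata's own statement would have to be false, but it can't be — contradiction.
So Beata is a knight.
Consider Goran. Suppose Goran is a knight.
Then Goran's own statement would have to be true, but it can't be — contradiction.
So Goran is a knave.
With that fixed, Nikolai's statement is true, so Nikolai is a knight.
With that fixed, Tom's statement is false, so Tom is a knave.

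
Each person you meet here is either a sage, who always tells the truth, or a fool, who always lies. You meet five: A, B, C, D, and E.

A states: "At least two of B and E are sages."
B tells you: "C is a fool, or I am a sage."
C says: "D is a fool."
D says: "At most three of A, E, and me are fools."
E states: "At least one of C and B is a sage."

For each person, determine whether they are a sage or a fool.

Regardless of anyone's role, D's statement is true, so D is a sage.
With that fixed, C's statement is false, so C is a fool.
With that fixed, B's statement is true, so B is a sage.
With that fixed, E's statement is true, so E is a sage.
With that fixed, A's statement is true, so A is a sage.

A: sage, B: sage, C: fool, D: sage, E: sage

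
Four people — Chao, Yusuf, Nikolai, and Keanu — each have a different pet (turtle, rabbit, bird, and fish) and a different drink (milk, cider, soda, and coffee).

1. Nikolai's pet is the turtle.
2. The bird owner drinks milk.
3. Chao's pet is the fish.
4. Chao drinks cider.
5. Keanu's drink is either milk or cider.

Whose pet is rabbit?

Yusuf

Clue 1 rules out Nikolai for the one with pet rabbit.
With clues 1–3, Chao is impossible for the one with pet rabbit.
With clues 1–5, Keanu is impossible for the one with pet rabbit.
That leaves Yusuf.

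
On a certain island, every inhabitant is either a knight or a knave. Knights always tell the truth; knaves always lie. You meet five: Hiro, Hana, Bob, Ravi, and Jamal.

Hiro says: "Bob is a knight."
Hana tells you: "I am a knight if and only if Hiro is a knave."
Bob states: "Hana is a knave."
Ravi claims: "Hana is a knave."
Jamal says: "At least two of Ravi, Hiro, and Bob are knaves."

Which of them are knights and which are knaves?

Hiro: knave, Hana: knight, Bob: knave, Ravi: knave, Jamal: knight

Consider Hiro. Suppose Hiro is a knight.
Then whichever role Hana has, Hana's statement has the wrong truth value — contradiction.
So Hiro is a knave.
Consider Hana. Suppose Hana is a knave.
Then no assignment of the remaining roles makes every statement match its speaker's type — contradiction.
So Hana is a knight.
With that fixed, Bob's statement is false, so Bob is a knave.
With that fixed, Ravi's statement is false, so Ravi is a knave.
With that fixed, Jamal's statement is true, so Jamal is a knight.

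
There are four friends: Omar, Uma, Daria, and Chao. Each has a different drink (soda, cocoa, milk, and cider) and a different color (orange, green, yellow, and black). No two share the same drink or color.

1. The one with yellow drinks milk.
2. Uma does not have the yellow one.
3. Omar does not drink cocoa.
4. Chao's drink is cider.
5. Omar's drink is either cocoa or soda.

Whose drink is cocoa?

Uma

With clues 1–3, Omar is impossible for the one with drink cocoa.
With clues 1–4, Chao is impossible for the one with drink cocoa.
With clues 1–5, Daria is impossible for the one with drink cocoa.
That leaves Uma.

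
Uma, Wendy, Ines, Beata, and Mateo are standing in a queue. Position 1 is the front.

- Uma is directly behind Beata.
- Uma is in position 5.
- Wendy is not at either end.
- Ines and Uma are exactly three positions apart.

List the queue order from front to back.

Mateo, Ines, Wendy, Beata, Uma

From clue 1: Uma is in {2,3,4,5}.
From clues 1–2: Beata → position 4, Uma → position 5.
From clues 1–3: Wendy is in {2,3}.
From clues 1–4: Mateo → position 1, Ines → position 2, Wendy → position 3.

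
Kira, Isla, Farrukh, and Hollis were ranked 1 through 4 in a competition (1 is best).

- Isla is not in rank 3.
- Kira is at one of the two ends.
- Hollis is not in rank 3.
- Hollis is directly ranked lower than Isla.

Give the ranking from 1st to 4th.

Isla, Hollis, Farrukh, Kira

From clue 1: Isla is in {1,2,4}.
From clues 1–2: Kira is in {1,4}.
From clues 1–3: Farrukh → rank 3.
From clues 1–4: Isla → rank 1, Hollis → rank 2, Kira → rank 4.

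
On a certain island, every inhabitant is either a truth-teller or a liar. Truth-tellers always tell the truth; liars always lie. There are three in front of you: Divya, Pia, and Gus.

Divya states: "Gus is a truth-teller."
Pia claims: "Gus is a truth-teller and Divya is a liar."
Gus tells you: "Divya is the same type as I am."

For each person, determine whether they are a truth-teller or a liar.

Divya: truth-teller, Pia: liar, Gus: truth-teller

Consider Divya. Suppose Divya is a liar.
Then whichever role Gus has, Gus's statement has the wrong truth value — contradiction.
So Divya is a truth-teller.
With that fixed, Pia's statement is false, so Pia is a liar.
Consider Gus. Suppose Gus is a liar.
Then Divya's statement comes out false, contradicting Divya being a truth-teller.
So Gus is a truth-teller.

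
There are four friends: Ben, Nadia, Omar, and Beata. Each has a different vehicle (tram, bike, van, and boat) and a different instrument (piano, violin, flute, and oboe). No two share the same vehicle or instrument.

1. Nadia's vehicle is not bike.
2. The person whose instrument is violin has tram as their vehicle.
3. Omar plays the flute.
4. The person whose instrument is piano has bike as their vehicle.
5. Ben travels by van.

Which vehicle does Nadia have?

tram

Clue 1 rules out bike for Nadia's vehicle.
With clues 1–5, boat and van are impossible for Nadia's vehicle.
That leaves tram.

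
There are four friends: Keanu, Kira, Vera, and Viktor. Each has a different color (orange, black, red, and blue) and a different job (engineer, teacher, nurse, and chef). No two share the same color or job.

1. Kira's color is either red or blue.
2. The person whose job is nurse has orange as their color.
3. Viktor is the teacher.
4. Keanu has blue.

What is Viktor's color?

black

With clues 1–3, orange is impossible for Viktor's color.
With clues 1–4, blue and red are impossible for Viktor's color.
That leaves black.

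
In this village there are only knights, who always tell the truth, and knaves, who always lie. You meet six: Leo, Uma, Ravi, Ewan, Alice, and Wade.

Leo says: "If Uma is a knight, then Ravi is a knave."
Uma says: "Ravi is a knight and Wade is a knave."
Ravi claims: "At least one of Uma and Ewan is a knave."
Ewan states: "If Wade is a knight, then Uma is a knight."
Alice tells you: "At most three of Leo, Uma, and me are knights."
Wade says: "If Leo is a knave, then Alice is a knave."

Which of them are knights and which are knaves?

Regardless of anyone's role, Alice's statement is true, so Alice is a knight.
Consider Leo. Suppose Leo is a knave.
Then no assignment of the remaining roles makes every statement match its speaker's type — contradiction.
So Leo is a knight.
With that fixed, Wade's statement is true, so Wade is a knight.
With that fixed, Uma's statement is false, so Uma is a knave.
With that fixed, Ravi's statement is true, so Ravi is a knight.
With that fixed, Ewan's statement is false, so Ewan is a knave.

Leo: knight, Uma: knave, Ravi: knight, Ewan: knave, Alice: knight, Wade: knight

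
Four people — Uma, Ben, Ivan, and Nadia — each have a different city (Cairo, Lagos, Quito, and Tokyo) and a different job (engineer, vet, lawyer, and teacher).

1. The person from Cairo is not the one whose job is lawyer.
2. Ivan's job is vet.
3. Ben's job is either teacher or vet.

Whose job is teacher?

Ben

With clues 1–2, Ivan is impossible for the one with job teacher.
With clues 1–3, Nadia and Uma are impossible for the one with job teacher.
That leaves Ben.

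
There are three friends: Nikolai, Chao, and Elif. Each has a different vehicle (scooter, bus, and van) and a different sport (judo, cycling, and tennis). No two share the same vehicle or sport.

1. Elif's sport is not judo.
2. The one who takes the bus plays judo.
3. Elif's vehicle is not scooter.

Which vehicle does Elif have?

van

With clues 1–2, bus is impossible for Elif's vehicle.
With clues 1–3, scooter is impossible for Elif's vehicle.
That leaves van.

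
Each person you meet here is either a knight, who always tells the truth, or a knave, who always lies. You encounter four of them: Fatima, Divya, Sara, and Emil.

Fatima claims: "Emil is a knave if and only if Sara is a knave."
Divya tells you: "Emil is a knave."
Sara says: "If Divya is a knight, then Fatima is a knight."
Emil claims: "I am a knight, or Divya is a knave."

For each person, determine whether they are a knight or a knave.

Consider Fatima. Suppose Fatima is a knave.
Then no assignment of the remaining roles makes every statement match its speaker's type — contradiction.
So Fatima is a knight.
With that fixed, Sara's statement is true, so Sara is a knight.
Consider Divya. Suppose Divya is a knight.
Then no assignment of the remaining roles makes every statement match its speaker's type — contradiction.
So Divya is a knave.
With that fixed, Emil's statement is true, so Emil is a knight.

Fatima: knight, Divya: knave, Sara: knight, Emil: knight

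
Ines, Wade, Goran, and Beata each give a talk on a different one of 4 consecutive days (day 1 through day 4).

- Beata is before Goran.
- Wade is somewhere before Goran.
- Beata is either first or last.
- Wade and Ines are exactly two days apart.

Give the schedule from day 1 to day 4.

From clue 1: Goran is in {2,3,4}.
From clues 1–2: Goran is in {3,4}.
From clues 1–3: Beata → day 1.
From clues 1–4: Wade → day 2, Goran → day 3, Ines → day 4.

Beata, Wade, Goran, Ines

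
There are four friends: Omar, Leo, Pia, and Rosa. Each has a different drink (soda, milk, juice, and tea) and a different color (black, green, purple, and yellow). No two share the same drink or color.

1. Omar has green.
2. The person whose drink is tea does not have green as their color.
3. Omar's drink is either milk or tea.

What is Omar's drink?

milk

With clues 1–2, tea is impossible for Omar's drink.
With clues 1–3, juice and soda are impossible for Omar's drink.
That leaves milk.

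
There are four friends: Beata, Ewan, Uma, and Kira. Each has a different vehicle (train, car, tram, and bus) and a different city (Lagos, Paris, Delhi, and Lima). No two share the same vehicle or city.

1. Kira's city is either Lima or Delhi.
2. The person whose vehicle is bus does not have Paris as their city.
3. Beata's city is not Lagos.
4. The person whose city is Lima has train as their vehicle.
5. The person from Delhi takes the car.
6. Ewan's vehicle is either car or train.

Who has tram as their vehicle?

Beata

With clues 1–5, Kira is impossible for the one with vehicle tram.
With clues 1–6, Ewan and Uma are impossible for the one with vehicle tram.
That leaves Beata.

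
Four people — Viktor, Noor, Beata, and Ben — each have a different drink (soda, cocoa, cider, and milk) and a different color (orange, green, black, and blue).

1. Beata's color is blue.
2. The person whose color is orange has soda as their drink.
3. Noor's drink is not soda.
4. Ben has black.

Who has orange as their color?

Clue 1 rules out Beata for the one with color orange.
With clues 1–3, Noor is impossible for the one with color orange.
With clues 1–4, Ben is impossible for the one with color orange.
That leaves Viktor.

Viktor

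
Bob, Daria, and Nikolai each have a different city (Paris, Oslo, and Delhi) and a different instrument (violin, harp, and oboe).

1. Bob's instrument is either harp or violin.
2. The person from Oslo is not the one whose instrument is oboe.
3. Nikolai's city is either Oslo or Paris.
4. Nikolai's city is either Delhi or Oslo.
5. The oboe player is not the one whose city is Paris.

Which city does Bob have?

With clues 1–4, Oslo is impossible for Bob's city.
With clues 1–5, Delhi is impossible for Bob's city.
That leaves Paris.

Paris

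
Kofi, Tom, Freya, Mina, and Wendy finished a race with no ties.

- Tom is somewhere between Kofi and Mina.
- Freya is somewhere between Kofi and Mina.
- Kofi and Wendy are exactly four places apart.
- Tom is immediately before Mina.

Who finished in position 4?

Mina

With clues 1–3, Kofi and Wendy are ruled out for place 4.
With clues 1–4, Freya and Tom are ruled out for place 4.
So place 4 is Mina.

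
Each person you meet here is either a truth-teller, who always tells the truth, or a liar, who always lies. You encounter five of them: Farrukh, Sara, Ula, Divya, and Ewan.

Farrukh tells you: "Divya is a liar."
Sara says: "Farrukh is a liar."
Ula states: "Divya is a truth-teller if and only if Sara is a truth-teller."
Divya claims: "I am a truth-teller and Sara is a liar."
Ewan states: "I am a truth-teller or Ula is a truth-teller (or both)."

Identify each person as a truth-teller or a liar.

Consider Farrukh. Suppose Farrukh is a liar.
Then no assignment of the remaining roles makes every statement match its speaker's type — contradiction.
So Farrukh is a truth-teller.
With that fixed, Sara's statement is false, so Sara is a liar.
Consider Ula. Suppose Ula is a liar.
Then no assignment of the remaining roles makes every statement match its speaker's type — contradiction.
So Ula is a truth-teller.
With that fixed, Ewan's statement is true, so Ewan is a truth-teller.
Consider Divya. Suppose Divya is a truth-teller.
Then Farrukh's statement comes out false, contradicting Farrukh being a truth-teller.
So Divya is a liar.

Farrukh: truth-teller, Sara: liar, Ula: truth-teller, Divya: liar, Ewan: truth-teller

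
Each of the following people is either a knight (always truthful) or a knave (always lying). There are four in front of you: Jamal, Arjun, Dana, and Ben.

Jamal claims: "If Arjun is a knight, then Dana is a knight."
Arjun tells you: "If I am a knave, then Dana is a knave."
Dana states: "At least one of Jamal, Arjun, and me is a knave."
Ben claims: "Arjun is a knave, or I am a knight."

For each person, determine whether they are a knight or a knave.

Consider Jamal. Suppose Jamal is a knave.
Then no assignment of the remaining roles makes every statement match its speaker's type — contradiction.
So Jamal is a knight.
Consider Arjun. Suppose Arjun is a knight.
Then whichever role Dana has, Dana's statement has the wrong truth value — contradiction.
So Arjun is a knave.
With that fixed, Dana's statement is true, so Dana is a knight.
With that fixed, Ben's statement is true, so Ben is a knight.

Jamal: knight, Arjun: knave, Dana: knight, Ben: knight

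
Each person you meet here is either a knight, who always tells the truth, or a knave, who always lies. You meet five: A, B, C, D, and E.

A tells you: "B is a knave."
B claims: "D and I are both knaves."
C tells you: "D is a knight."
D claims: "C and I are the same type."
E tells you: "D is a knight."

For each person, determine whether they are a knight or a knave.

Consider A. Suppose A is a knave.
Then no assignment of the remaining roles makes every statement match its speaker's type — contradiction.
So A is a knight.
Consider B. Suppose B is a knight.
Then A's statement comes out false, contradicting A being a knight.
So B is a knave.
Consider C. Suppose C is a knave.
Then whichever role D has, D's statement has the wrong truth value — contradiction.
So C is a knight.
Consider D. Suppose D is a knave.
Then B's statement comes out true, contradicting B being a knave.
So D is a knight.
With that fixed, E's statement is true, so E is a knight.

A: knight, B: knave, C: knight, D: knight, E: knight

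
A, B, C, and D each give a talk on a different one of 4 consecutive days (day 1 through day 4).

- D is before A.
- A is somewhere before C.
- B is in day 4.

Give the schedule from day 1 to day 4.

D, A, C, B

From clue 1: A is in {2,3,4}.
From clues 1–2: A is in {2,3}.
From clues 1–3: D → day 1, A → day 2, C → day 3, B → day 4.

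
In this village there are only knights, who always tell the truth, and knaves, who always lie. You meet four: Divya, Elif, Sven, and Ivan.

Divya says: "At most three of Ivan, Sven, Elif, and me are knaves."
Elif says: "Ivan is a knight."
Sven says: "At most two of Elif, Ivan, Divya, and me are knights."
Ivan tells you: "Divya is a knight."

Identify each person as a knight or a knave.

Divya: knight, Elif: knight, Sven: knave, Ivan: knight

Consider Divya. Suppose Divya is a knave.
Then no assignment of the remaining roles makes every statement match its speaker's type — contradiction.
So Divya is a knight.
With that fixed, Ivan's statement is true, so Ivan is a knight.
With that fixed, Elif's statement is true, so Elif is a knight.
With that fixed, Sven's statement is false, so Sven is a knave.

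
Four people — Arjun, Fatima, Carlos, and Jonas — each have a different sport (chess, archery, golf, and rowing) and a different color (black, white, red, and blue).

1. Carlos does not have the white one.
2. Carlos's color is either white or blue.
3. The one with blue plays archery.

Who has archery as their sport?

Carlos

With clues 1–3, Arjun, Fatima, and Jonas are impossible for the one with sport archery.
That leaves Carlos.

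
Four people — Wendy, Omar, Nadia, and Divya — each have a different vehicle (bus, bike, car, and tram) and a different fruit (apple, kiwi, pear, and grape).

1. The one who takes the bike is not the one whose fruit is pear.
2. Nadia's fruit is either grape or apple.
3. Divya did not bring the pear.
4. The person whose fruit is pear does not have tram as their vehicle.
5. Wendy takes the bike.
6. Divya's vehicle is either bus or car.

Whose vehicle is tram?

With clues 1–5, Omar and Wendy are impossible for the one with vehicle tram.
With clues 1–6, Divya is impossible for the one with vehicle tram.
That leaves Nadia.

Nadia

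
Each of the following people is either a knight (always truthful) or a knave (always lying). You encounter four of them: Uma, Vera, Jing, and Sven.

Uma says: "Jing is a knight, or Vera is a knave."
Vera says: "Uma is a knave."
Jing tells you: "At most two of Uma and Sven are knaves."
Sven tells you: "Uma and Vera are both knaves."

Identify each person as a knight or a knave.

Regardless of anyone's role, Jing's statement is true, so Jing is a knight.
With that fixed, Uma's statement is true, so Uma is a knight.
With that fixed, Vera's statement is false, so Vera is a knave.
With that fixed, Sven's statement is false, so Sven is a knave.

Uma: knight, Vera: knave, Jing: knight, Sven: knave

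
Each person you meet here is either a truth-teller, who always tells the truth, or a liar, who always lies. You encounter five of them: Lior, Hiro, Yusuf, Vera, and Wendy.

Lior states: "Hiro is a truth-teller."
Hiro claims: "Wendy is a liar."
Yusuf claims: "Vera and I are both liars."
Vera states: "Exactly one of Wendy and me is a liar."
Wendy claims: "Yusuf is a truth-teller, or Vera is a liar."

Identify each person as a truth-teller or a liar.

Lior: truth-teller, Hiro: truth-teller, Yusuf: liar, Vera: truth-teller, Wendy: liar

Consider Lior. Suppose Lior is a liar.
Then no assignment of the remaining roles makes every statement match its speaker's type — contradiction.
So Lior is a truth-teller.
Consider Hiro. Suppose Hiro is a liar.
Then Lior's statement comes out false, contradicting Lior being a truth-teller.
So Hiro is a truth-teller.
Consider Yusuf. Suppose Yusuf is a truth-teller.
Then Yusuf's own statement would have to be true, but it can't be — contradiction.
So Yusuf is a liar.
Consider Vera. Suppose Vera is a liar.
Then Yusuf's statement comes out true, contradicting Yusuf being a liar.
So Vera is a truth-teller.
With that fixed, Wendy's statement is false, so Wendy is a liar.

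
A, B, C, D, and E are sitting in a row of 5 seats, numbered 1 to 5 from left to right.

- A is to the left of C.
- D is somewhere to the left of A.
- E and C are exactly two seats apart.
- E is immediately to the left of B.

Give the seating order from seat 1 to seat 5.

From clue 1: A is in {1,2,3,4}.
From clues 1–2: A is in {2,3,4}.
From clues 1–3: D is in {1,2}.
From clues 1–4: D → seat 1, A → seat 2, E → seat 3, B → seat 4, C → seat 5.

D, A, E, B, C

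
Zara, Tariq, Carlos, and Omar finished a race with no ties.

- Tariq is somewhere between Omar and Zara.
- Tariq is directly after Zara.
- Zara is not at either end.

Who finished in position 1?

Carlos

With clue 1, Tariq is ruled out for place 1.
With clues 1–2, Omar is ruled out for place 1.
With clues 1–3, Zara is ruled out for place 1.
So place 1 is Carlos.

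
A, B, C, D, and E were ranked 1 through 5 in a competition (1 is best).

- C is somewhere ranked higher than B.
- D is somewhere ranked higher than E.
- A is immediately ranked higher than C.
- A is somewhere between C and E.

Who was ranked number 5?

With clue 1, C is ruled out for rank 5.
With clues 1–2, D is ruled out for rank 5.
With clues 1–3, A is ruled out for rank 5.
With clues 1–4, E is ruled out for rank 5.
So rank 5 is B.

B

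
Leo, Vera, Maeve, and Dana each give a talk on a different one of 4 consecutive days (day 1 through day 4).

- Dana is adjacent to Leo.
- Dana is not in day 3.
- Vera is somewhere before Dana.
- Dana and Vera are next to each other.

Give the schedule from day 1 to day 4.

From clues 1–2: Leo is in {1,2,3}.
From clues 1–3: Leo → day 3.
From clues 1–4: Vera → day 1, Dana → day 2, Maeve → day 4.

Vera, Dana, Leo, Maeve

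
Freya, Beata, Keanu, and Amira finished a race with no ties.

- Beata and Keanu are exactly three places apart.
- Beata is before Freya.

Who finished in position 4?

With clue 1, Amira and Freya are ruled out for place 4.
With clues 1–2, Beata is ruled out for place 4.
So place 4 is Keanu.

Keanu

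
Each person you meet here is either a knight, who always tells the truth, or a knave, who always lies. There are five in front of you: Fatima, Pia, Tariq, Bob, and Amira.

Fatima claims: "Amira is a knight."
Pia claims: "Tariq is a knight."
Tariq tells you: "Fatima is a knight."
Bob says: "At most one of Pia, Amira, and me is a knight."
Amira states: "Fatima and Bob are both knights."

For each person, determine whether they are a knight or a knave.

Fatima: knave, Pia: knave, Tariq: knave, Bob: knight, Amira: knave

Consider Fatima. Suppose Fatima is a knight.
Then no assignment of the remaining roles makes every statement match its speaker's type — contradiction.
So Fatima is a knave.
With that fixed, Tariq's statement is false, so Tariq is a knave.
With that fixed, Amira's statement is false, so Amira is a knave.
With that fixed, Pia's statement is false, so Pia is a knave.
With that fixed, Bob's statement is true, so Bob is a knight.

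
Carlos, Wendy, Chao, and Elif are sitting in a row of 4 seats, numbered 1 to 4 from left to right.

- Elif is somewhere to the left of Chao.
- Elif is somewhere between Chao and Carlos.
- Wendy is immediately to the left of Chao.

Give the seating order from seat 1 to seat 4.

From clue 1: Chao is in {2,3,4}.
From clues 1–2: Carlos is in {1,2}.
From clues 1–3: Carlos → seat 1, Elif → seat 2, Wendy → seat 3, Chao → seat 4.

Carlos, Elif, Wendy, Chao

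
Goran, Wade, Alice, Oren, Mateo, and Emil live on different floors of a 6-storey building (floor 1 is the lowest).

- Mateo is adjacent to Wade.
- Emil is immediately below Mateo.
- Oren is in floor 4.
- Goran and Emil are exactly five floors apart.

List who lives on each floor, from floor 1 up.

From clues 1–2: Wade is in {3,4,5,6}.
From clues 1–3: Emil → floor 1, Mateo → floor 2, Wade → floor 3, Oren → floor 4.
From clues 1–4: Alice → floor 5, Goran → floor 6.

Emil, Mateo, Wade, Oren, Alice, Goran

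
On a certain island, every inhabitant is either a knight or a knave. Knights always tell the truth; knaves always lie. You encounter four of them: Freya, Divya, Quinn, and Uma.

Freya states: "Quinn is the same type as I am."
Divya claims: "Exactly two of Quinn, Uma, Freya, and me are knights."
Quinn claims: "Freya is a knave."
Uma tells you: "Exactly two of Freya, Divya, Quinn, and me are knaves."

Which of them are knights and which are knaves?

Freya: knave, Divya: knave, Quinn: knight, Uma: knave

Consider Freya. Suppose Freya is a knight.
Then no assignment of the remaining roles makes every statement match its speaker's type — contradiction.
So Freya is a knave.
With that fixed, Quinn's statement is true, so Quinn is a knight.
Consider Divya. Suppose Divya is a knight.
Then whichever role Uma has, Uma's statement has the wrong truth value — contradiction.
So Divya is a knave.
Consider Uma. Suppose Uma is a knight.
Then Divya's statement comes out true, contradicting Divya being a knave.
So Uma is a knave.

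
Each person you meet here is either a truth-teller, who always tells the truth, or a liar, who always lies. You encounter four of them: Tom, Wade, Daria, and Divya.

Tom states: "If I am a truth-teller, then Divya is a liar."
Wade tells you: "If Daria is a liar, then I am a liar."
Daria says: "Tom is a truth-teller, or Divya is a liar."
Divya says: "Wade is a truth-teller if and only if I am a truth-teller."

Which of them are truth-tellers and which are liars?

Tom: truth-teller, Wade: truth-teller, Daria: truth-teller, Divya: liar

Consider Tom. Suppose Tom is a liar.
Then Tom's own statement would have to be false, but it can't be — contradiction.
So Tom is a truth-teller.
With that fixed, Daria's statement is true, so Daria is a truth-teller.
With that fixed, Wade's statement is true, so Wade is a truth-teller.
Consider Divya. Suppose Divya is a truth-teller.
Then Tom's statement comes out false, contradicting Tom being a truth-teller.
So Divya is a liar.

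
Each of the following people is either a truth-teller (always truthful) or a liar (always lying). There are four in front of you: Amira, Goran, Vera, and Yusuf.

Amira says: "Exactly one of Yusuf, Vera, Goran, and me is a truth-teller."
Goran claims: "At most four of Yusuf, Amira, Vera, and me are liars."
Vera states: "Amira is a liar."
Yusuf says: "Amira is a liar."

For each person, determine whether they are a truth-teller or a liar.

Regardless of anyone's role, Goran's statement is true, so Goran is a truth-teller.
Consider Amira. Suppose Amira is a truth-teller.
Then Amira's own statement would have to be true, but it can't be — contradiction.
So Amira is a liar.
With that fixed, Vera's statement is true, so Vera is a truth-teller.
With that fixed, Yusuf's statement is true, so Yusuf is a truth-teller.

Amira: liar, Goran: truth-teller, Vera: truth-teller, Yusuf: truth-teller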